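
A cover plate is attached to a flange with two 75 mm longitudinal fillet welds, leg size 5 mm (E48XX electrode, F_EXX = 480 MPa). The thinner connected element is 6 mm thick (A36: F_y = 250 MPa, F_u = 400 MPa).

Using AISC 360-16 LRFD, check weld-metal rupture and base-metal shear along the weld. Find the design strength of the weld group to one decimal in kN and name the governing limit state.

Weld metal: throat = 0.707×5 = 3.535 mm, L = 2×75 = 150 mm. φR_n = 0.75 × 0.6 × 480 × 3.535 × 150 = 114.5 kN.
Base metal shear (6 mm plate): yield φR_n = 1.0×0.6×250×6×150 = 135.0 kN; rupture φR_n = 0.75×0.6×400×6×150 = 162.0 kN; take 135.0 kN (yield).
Governing: min(114.5, 135.0) = 114.5 kN → weld metal.

114.5 kN (weld metal governs)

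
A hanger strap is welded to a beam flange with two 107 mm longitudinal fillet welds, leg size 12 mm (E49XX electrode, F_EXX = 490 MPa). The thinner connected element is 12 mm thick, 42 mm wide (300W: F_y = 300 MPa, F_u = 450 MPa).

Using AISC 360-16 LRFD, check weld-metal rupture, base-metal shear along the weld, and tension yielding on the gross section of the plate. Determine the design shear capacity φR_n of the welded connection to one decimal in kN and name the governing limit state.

Weld metal: throat = 0.707×12 = 8.484 mm, L = 2×107 = 214 mm. φR_n = 0.75 × 0.6 × 490 × 8.484 × 214 = 400.3 kN.
Base metal shear (12 mm plate): yield φR_n = 1.0×0.6×300×12×214 = 462.2 kN; rupture φR_n = 0.75×0.6×450×12×214 = 520.0 kN; take 462.2 kN (yield).
Tension yield (gross): A_g = 42×12 = 504 mm². φR_n = 0.90 × 300 × 504 = 136.1 kN.
Governing: min(400.3, 462.2, 136.1) = 136.1 kN → gross-section yield.

136.1 kN (gross-section yield governs)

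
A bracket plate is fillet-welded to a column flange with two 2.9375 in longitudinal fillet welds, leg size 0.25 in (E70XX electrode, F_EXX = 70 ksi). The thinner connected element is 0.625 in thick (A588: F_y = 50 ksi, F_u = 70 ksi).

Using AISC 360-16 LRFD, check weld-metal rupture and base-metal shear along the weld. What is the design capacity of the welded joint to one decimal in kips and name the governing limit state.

32.7 kips (weld metal governs)

Weld metal: throat = 0.707×0.25 = 0.17675 in, L = 2×2.9375 = 5.875 in. φR_n = 0.75 × 0.6 × 70 × 0.17675 × 5.875 = 32.7 kips.
Base metal shear (0.625 in plate): yield φR_n = 1.0×0.6×50×0.625×5.875 = 110.2 kips; rupture φR_n = 0.75×0.6×70×0.625×5.875 = 115.7 kips; take 110.2 kips (yield).
Governing: min(32.7, 110.2) = 32.7 kips → weld metal.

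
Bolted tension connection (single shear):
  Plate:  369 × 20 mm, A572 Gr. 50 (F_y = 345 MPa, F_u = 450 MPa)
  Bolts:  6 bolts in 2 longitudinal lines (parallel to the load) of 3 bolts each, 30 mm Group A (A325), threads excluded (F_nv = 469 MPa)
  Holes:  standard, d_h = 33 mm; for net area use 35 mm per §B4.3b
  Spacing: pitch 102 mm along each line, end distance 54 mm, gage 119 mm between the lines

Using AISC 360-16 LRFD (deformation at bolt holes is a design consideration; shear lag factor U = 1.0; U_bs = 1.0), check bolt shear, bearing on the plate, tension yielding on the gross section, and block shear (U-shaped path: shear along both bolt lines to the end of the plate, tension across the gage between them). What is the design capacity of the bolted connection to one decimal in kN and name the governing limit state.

Bolt shear: A_b = π(30)²/4 = 706.86 mm². φR_n = 0.75 × 469 × 706.86 × 6 × 1 = 1491.8 kN.
Bearing (20 mm plate, F_u = 450 MPa): end bolts L_c = 54 − 33/2 = 37.5, R_n = min(1.2×37.5×20×450, 2.4×30×20×450) = 405 kN/bolt; interior L_c = 102 − 33 = 69, R_n = 648 kN/bolt. φR_n = 0.75 × (2×405 + 4×648) = 2551.5 kN.
Tension yield (gross): A_g = 369×20 = 7380 mm². φR_n = 0.90 × 345 × 7380 = 2291.5 kN.
Block shear: shear path 2×[54+2×102] = 2×258 mm, A_gv = 10320, A_nv = 2×(258 − 2.5×35)×20 = 6820 mm²; tension across gage: (119 − 1×35)×20 = 1680 mm². R_n = min(0.6×450×6820, 0.6×345×10320) + 1.0×450×1680 = min(1841.4, 2136.2) + 756 = 2597.4 kN. φR_n = 0.75 × 2597.4 = 1948.1 kN.
Governing: min(1491.8, 2551.5, 2291.5, 1948.1) = 1491.8 kN → bolt shear.

1491.8 kN (bolt shear governs)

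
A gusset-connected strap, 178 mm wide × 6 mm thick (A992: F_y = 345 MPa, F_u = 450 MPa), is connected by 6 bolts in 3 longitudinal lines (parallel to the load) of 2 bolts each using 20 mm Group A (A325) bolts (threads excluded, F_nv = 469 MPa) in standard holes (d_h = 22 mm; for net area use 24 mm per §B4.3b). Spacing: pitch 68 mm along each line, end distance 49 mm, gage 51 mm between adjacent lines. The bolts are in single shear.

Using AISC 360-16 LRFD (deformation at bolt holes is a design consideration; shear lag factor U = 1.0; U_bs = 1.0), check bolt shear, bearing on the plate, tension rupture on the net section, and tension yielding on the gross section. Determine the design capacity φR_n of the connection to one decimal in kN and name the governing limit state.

214.7 kN (net-section rupture governs)

Bolt shear: A_b = π(20)²/4 = 314.16 mm². φR_n = 0.75 × 469 × 314.16 × 6 × 1 = 663.0 kN.
Bearing (6 mm plate, F_u = 450 MPa): end bolts L_c = 49 − 22/2 = 38, R_n = min(1.2×38×6×450, 2.4×20×6×450) = 123.12 kN/bolt; interior L_c = 68 − 22 = 46, R_n = 129.6 kN/bolt. φR_n = 0.75 × (3×123.12 + 3×129.6) = 568.6 kN.
Tension rupture (net): A_n = (178 − 3×24)×6 = 636 mm² (U = 1.0, A_e = A_n). φR_n = 0.75 × 450 × 636 = 214.7 kN.
Tension yield (gross): A_g = 178×6 = 1068 mm². φR_n = 0.90 × 345 × 1068 = 331.6 kN.
Governing: min(663.0, 568.6, 214.7, 331.6) = 214.7 kN → net-section rupture.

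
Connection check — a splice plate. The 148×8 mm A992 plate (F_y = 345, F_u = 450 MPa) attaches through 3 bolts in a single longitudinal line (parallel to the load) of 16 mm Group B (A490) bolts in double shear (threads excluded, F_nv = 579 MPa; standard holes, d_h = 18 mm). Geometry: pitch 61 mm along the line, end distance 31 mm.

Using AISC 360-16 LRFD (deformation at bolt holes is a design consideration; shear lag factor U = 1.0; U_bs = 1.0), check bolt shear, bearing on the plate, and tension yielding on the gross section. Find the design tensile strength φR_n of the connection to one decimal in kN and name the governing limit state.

Bolt shear: A_b = π(16)²/4 = 201.06 mm². φR_n = 0.75 × 579 × 201.06 × 3 × 2 = 523.9 kN.
Bearing (8 mm plate, F_u = 450 MPa): end bolts L_c = 31 − 18/2 = 22, R_n = min(1.2×22×8×450, 2.4×16×8×450) = 95.04 kN/bolt; interior L_c = 61 − 18 = 43, R_n = 138.24 kN/bolt. φR_n = 0.75 × (1×95.04 + 2×138.24) = 278.6 kN.
Tension yield (gross): A_g = 148×8 = 1184 mm². φR_n = 0.90 × 345 × 1184 = 367.6 kN.
Governing: min(523.9, 278.6, 367.6) = 278.6 kN → bearing.

278.6 kN (bearing governs)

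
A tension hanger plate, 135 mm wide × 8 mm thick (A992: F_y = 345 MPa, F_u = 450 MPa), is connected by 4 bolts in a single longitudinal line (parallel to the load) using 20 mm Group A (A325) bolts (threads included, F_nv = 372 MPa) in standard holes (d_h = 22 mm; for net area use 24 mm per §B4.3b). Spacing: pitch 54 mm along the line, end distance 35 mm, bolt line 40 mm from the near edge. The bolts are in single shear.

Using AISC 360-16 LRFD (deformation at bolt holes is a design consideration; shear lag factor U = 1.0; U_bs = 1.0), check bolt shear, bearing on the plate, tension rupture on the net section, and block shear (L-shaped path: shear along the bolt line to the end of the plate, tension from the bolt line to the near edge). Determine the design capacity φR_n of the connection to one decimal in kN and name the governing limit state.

Bolt shear: A_b = π(20)²/4 = 314.16 mm². φR_n = 0.75 × 372 × 314.16 × 4 × 1 = 350.6 kN.
Bearing (8 mm plate, F_u = 450 MPa): end bolts L_c = 35 − 22/2 = 24, R_n = min(1.2×24×8×450, 2.4×20×8×450) = 103.68 kN/bolt; interior L_c = 54 − 22 = 32, R_n = 138.24 kN/bolt. φR_n = 0.75 × (1×103.68 + 3×138.24) = 388.8 kN.
Tension rupture (net): A_n = (135 − 1×24)×8 = 888 mm² (U = 1.0, A_e = A_n). φR_n = 0.75 × 450 × 888 = 299.7 kN.
Block shear: shear path 1×[35+3×54] = 1×197 mm, A_gv = 1576, A_nv = 1×(197 − 3.5×24)×8 = 904 mm²; tension to near edge: (40 − 0.5×24)×8 = 224 mm². R_n = min(0.6×450×904, 0.6×345×1576) + 1.0×450×224 = min(244.08, 326.23) + 100.8 = 344.88 kN. φR_n = 0.75 × 344.88 = 258.7 kN.
Governing: min(350.6, 388.8, 299.7, 258.7) = 258.7 kN → block shear.

258.7 kN (block shear governs)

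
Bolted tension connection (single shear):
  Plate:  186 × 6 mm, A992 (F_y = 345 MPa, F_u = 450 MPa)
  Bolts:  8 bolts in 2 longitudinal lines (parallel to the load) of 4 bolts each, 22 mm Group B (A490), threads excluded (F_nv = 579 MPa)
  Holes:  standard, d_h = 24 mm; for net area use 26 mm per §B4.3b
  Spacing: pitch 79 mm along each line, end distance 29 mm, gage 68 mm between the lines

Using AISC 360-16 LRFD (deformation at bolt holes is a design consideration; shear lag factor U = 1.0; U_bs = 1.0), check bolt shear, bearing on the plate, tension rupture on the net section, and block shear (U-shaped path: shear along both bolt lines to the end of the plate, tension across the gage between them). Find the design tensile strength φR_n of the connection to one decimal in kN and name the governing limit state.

271.4 kN (net-section rupture governs)

Bolt shear: A_b = π(22)²/4 = 380.13 mm². φR_n = 0.75 × 579 × 380.13 × 8 × 1 = 1320.6 kN.
Bearing (6 mm plate, F_u = 450 MPa): end bolts L_c = 29 − 24/2 = 17, R_n = min(1.2×17×6×450, 2.4×22×6×450) = 55.08 kN/bolt; interior L_c = 79 − 24 = 55, R_n = 142.56 kN/bolt. φR_n = 0.75 × (2×55.08 + 6×142.56) = 724.1 kN.
Tension rupture (net): A_n = (186 − 2×26)×6 = 804 mm² (U = 1.0, A_e = A_n). φR_n = 0.75 × 450 × 804 = 271.4 kN.
Block shear: shear path 2×[29+3×79] = 2×266 mm, A_gv = 3192, A_nv = 2×(266 − 3.5×26)×6 = 2100 mm²; tension across gage: (68 − 1×26)×6 = 252 mm². R_n = min(0.6×450×2100, 0.6×345×3192) + 1.0×450×252 = min(567, 660.74) + 113.4 = 680.4 kN. φR_n = 0.75 × 680.4 = 510.3 kN.
Governing: min(1320.6, 724.1, 271.4, 510.3) = 271.4 kN → net-section rupture.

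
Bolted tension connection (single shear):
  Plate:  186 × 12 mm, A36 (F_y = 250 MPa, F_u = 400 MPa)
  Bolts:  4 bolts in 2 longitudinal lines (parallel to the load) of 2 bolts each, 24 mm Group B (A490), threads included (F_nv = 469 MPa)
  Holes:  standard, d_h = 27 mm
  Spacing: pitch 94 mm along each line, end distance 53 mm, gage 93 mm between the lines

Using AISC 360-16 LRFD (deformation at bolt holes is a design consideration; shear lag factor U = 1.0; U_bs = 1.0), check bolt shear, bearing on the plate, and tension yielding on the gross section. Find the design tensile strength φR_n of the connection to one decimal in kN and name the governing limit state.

Bolt shear: A_b = π(24)²/4 = 452.39 mm². φR_n = 0.75 × 469 × 452.39 × 4 × 1 = 636.5 kN.
Bearing (12 mm plate, F_u = 400 MPa): end bolts L_c = 53 − 27/2 = 39.5, R_n = min(1.2×39.5×12×400, 2.4×24×12×400) = 227.52 kN/bolt; interior L_c = 94 − 27 = 67, R_n = 276.48 kN/bolt. φR_n = 0.75 × (2×227.52 + 2×276.48) = 756.0 kN.
Tension yield (gross): A_g = 186×12 = 2232 mm². φR_n = 0.90 × 250 × 2232 = 502.2 kN.
Governing: min(636.5, 756.0, 502.2) = 502.2 kN → gross-section yield.

502.2 kN (gross-section yield governs)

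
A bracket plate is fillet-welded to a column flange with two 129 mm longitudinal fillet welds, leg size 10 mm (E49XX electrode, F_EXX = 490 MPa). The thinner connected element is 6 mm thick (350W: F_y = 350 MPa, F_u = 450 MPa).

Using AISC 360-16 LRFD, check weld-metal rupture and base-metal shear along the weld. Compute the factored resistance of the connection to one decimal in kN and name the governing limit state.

Weld metal: throat = 0.707×10 = 7.07 mm, L = 2×129 = 258 mm. φR_n = 0.75 × 0.6 × 490 × 7.07 × 258 = 402.2 kN.
Base metal shear (6 mm plate): yield φR_n = 1.0×0.6×350×6×258 = 325.1 kN; rupture φR_n = 0.75×0.6×450×6×258 = 313.5 kN; take 313.5 kN (rupture).
Governing: min(402.2, 313.5) = 313.5 kN → base-metal shear.

313.5 kN (base-metal shear governs)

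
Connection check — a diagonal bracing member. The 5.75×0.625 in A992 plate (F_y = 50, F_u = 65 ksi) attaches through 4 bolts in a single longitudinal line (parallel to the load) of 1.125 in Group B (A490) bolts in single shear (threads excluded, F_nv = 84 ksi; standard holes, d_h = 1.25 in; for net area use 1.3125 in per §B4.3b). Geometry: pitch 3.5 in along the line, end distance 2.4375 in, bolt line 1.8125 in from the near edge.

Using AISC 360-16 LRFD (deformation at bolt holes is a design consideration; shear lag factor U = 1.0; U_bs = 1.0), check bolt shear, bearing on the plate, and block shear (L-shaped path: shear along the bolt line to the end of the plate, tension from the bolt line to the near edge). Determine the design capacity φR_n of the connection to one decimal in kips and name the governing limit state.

Bolt shear: A_b = π(1.125)²/4 = 0.99402 in². φR_n = 0.75 × 84 × 0.99402 × 4 × 1 = 250.5 kips.
Bearing (0.625 in plate, F_u = 65 ksi): end bolts L_c = 2.4375 − 1.25/2 = 1.8125, R_n = min(1.2×1.8125×0.625×65, 2.4×1.125×0.625×65) = 88.359 kips/bolt; interior L_c = 3.5 − 1.25 = 2.25, R_n = 109.69 kips/bolt. φR_n = 0.75 × (1×88.359 + 3×109.69) = 313.1 kips.
Block shear: shear path 1×[2.4375+3×3.5] = 1×12.9375 in, A_gv = 8.0859, A_nv = 1×(12.9375 − 3.5×1.3125)×0.625 = 5.2148 in²; tension to near edge: (1.8125 − 0.5×1.3125)×0.625 = 0.72266 in². R_n = min(0.6×65×5.2148, 0.6×50×8.0859) + 1.0×65×0.72266 = min(203.38, 242.58) + 46.973 = 250.35 kips. φR_n = 0.75 × 250.35 = 187.8 kips.
Governing: min(250.5, 313.1, 187.8) = 187.8 kips → block shear.

187.8 kips (block shear governs)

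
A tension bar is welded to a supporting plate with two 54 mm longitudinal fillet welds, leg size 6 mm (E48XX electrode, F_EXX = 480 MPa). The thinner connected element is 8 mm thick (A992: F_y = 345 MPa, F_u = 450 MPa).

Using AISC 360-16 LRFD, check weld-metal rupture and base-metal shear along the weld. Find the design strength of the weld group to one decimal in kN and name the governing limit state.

Weld metal: throat = 0.707×6 = 4.242 mm, L = 2×54 = 108 mm. φR_n = 0.75 × 0.6 × 480 × 4.242 × 108 = 99.0 kN.
Base metal shear (8 mm plate): yield φR_n = 1.0×0.6×345×8×108 = 178.8 kN; rupture φR_n = 0.75×0.6×450×8×108 = 175.0 kN; take 175.0 kN (rupture).
Governing: min(99.0, 175.0) = 99.0 kN → weld metal.

99.0 kN (weld metal governs)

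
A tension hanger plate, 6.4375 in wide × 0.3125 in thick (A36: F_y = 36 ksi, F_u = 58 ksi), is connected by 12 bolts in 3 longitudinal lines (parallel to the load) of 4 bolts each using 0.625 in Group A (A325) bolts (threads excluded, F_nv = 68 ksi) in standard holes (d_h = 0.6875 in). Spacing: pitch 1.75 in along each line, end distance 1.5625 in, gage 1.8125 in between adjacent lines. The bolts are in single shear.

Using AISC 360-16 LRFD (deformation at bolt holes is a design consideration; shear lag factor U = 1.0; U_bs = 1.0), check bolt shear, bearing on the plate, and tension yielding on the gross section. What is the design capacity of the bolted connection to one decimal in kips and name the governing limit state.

65.2 kips (gross-section yield governs)

Bolt shear: A_b = π(0.625)²/4 = 0.3068 in². φR_n = 0.75 × 68 × 0.3068 × 12 × 1 = 187.8 kips.
Bearing (0.3125 in plate, F_u = 58 ksi): end bolts L_c = 1.5625 − 0.6875/2 = 1.21875, R_n = min(1.2×1.21875×0.3125×58, 2.4×0.625×0.3125×58) = 26.508 kips/bolt; interior L_c = 1.75 − 0.6875 = 1.0625, R_n = 23.109 kips/bolt. φR_n = 0.75 × (3×26.508 + 9×23.109) = 215.6 kips.
Tension yield (gross): A_g = 6.4375×0.3125 = 2.0117 in². φR_n = 0.90 × 36 × 2.0117 = 65.2 kips.
Governing: min(187.8, 215.6, 65.2) = 65.2 kips → gross-section yield.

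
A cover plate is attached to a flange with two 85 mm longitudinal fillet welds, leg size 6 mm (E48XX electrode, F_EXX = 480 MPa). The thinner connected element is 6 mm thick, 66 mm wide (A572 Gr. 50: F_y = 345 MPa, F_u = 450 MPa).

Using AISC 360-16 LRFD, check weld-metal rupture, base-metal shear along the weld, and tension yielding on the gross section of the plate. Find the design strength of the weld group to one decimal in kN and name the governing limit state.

Weld metal: throat = 0.707×6 = 4.242 mm, L = 2×85 = 170 mm. φR_n = 0.75 × 0.6 × 480 × 4.242 × 170 = 155.8 kN.
Base metal shear (6 mm plate): yield φR_n = 1.0×0.6×345×6×170 = 211.1 kN; rupture φR_n = 0.75×0.6×450×6×170 = 206.6 kN; take 206.6 kN (rupture).
Tension yield (gross): A_g = 66×6 = 396 mm². φR_n = 0.90 × 345 × 396 = 123.0 kN.
Governing: min(155.8, 206.6, 123.0) = 123.0 kN → gross-section yield.

123.0 kN (gross-section yield governs)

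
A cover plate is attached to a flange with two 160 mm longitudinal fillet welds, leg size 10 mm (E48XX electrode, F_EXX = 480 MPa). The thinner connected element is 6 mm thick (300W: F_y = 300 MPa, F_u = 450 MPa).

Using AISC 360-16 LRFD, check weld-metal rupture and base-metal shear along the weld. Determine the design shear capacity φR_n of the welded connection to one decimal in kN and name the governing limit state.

345.6 kN (base-metal shear governs)

Weld metal: throat = 0.707×10 = 7.07 mm, L = 2×160 = 320 mm. φR_n = 0.75 × 0.6 × 480 × 7.07 × 320 = 488.7 kN.
Base metal shear (6 mm plate): yield φR_n = 1.0×0.6×300×6×320 = 345.6 kN; rupture φR_n = 0.75×0.6×450×6×320 = 388.8 kN; take 345.6 kN (yield).
Governing: min(488.7, 345.6) = 345.6 kN → base-metal shear.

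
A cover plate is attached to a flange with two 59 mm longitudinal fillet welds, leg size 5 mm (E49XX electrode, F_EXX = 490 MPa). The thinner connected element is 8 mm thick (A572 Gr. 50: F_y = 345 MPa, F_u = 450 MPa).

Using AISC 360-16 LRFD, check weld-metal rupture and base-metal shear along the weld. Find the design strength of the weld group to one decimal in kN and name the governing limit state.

Weld metal: throat = 0.707×5 = 3.535 mm, L = 2×59 = 118 mm. φR_n = 0.75 × 0.6 × 490 × 3.535 × 118 = 92.0 kN.
Base metal shear (8 mm plate): yield φR_n = 1.0×0.6×345×8×118 = 195.4 kN; rupture φR_n = 0.75×0.6×450×8×118 = 191.2 kN; take 191.2 kN (rupture).
Governing: min(92.0, 191.2) = 92.0 kN → weld metal.

92.0 kN (weld metal governs)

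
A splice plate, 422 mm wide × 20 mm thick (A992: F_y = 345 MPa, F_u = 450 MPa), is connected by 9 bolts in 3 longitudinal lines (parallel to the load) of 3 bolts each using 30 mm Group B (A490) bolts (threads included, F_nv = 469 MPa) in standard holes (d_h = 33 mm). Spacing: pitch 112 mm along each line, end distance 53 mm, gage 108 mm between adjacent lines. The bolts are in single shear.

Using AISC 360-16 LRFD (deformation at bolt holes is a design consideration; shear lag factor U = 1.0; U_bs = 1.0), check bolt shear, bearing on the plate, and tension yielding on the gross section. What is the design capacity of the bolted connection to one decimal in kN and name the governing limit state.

2237.7 kN (bolt shear governs)

Bolt shear: A_b = π(30)²/4 = 706.86 mm². φR_n = 0.75 × 469 × 706.86 × 9 × 1 = 2237.7 kN.
Bearing (20 mm plate, F_u = 450 MPa): end bolts L_c = 53 − 33/2 = 36.5, R_n = min(1.2×36.5×20×450, 2.4×30×20×450) = 394.2 kN/bolt; interior L_c = 112 − 33 = 79, R_n = 648 kN/bolt. φR_n = 0.75 × (3×394.2 + 6×648) = 3803.0 kN.
Tension yield (gross): A_g = 422×20 = 8440 mm². φR_n = 0.90 × 345 × 8440 = 2620.6 kN.
Governing: min(2237.7, 3803.0, 2620.6) = 2237.7 kN → bolt shear.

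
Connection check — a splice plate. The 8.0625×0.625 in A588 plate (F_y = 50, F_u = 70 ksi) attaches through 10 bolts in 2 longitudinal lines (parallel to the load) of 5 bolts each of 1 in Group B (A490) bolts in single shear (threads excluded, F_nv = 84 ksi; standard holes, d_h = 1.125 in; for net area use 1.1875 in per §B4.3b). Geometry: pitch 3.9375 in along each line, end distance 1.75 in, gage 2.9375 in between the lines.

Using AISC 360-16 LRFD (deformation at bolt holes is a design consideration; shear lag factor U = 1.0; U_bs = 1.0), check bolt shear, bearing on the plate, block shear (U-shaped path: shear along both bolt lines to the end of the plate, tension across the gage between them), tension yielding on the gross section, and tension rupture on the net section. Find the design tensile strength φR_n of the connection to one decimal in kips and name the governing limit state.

Bolt shear: A_b = π(1)²/4 = 0.7854 in². φR_n = 0.75 × 84 × 0.7854 × 10 × 1 = 494.8 kips.
Bearing (0.625 in plate, F_u = 70 ksi): end bolts L_c = 1.75 − 1.125/2 = 1.1875, R_n = min(1.2×1.1875×0.625×70, 2.4×1×0.625×70) = 62.344 kips/bolt; interior L_c = 3.9375 − 1.125 = 2.8125, R_n = 105 kips/bolt. φR_n = 0.75 × (2×62.344 + 8×105) = 723.5 kips.
Block shear: shear path 2×[1.75+4×3.9375] = 2×17.5 in, A_gv = 21.875, A_nv = 2×(17.5 − 4.5×1.1875)×0.625 = 15.195 in²; tension across gage: (2.9375 − 1×1.1875)×0.625 = 1.0938 in². R_n = min(0.6×70×15.195, 0.6×50×21.875) + 1.0×70×1.0938 = min(638.19, 656.25) + 76.566 = 714.76 kips. φR_n = 0.75 × 714.76 = 536.1 kips.
Tension yield (gross): A_g = 8.0625×0.625 = 5.0391 in². φR_n = 0.90 × 50 × 5.0391 = 226.8 kips.
Tension rupture (net): A_n = (8.0625 − 2×1.1875)×0.625 = 3.5547 in² (U = 1.0, A_e = A_n). φR_n = 0.75 × 70 × 3.5547 = 186.6 kips.
Governing: min(494.8, 723.5, 536.1, 226.8, 186.6) = 186.6 kips → net-section rupture.

186.6 kips (net-section rupture governs)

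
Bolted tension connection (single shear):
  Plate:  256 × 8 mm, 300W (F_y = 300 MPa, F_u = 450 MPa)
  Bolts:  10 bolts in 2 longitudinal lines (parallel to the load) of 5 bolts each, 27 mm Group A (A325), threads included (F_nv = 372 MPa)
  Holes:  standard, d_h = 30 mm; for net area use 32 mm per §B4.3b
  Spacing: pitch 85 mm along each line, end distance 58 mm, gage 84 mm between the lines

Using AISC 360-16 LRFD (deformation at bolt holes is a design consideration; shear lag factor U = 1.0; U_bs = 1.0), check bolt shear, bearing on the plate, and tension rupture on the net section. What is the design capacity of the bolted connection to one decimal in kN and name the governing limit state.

518.4 kN (net-section rupture governs)

Bolt shear: A_b = π(27)²/4 = 572.56 mm². φR_n = 0.75 × 372 × 572.56 × 10 × 1 = 1597.4 kN.
Bearing (8 mm plate, F_u = 450 MPa): end bolts L_c = 58 − 30/2 = 43, R_n = min(1.2×43×8×450, 2.4×27×8×450) = 185.76 kN/bolt; interior L_c = 85 − 30 = 55, R_n = 233.28 kN/bolt. φR_n = 0.75 × (2×185.76 + 8×233.28) = 1678.3 kN.
Tension rupture (net): A_n = (256 − 2×32)×8 = 1536 mm² (U = 1.0, A_e = A_n). φR_n = 0.75 × 450 × 1536 = 518.4 kN.
Governing: min(1597.4, 1678.3, 518.4) = 518.4 kN → net-section rupture.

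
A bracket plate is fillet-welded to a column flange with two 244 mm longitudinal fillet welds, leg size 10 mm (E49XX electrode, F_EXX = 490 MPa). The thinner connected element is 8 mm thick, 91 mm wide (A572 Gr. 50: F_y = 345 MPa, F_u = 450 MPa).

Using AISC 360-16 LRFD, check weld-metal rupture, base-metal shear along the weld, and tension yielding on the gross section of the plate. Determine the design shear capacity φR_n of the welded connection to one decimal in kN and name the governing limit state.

Weld metal: throat = 0.707×10 = 7.07 mm, L = 2×244 = 488 mm. φR_n = 0.75 × 0.6 × 490 × 7.07 × 488 = 760.8 kN.
Base metal shear (8 mm plate): yield φR_n = 1.0×0.6×345×8×488 = 808.1 kN; rupture φR_n = 0.75×0.6×450×8×488 = 790.6 kN; take 790.6 kN (rupture).
Tension yield (gross): A_g = 91×8 = 728 mm². φR_n = 0.90 × 345 × 728 = 226.0 kN.
Governing: min(760.8, 790.6, 226.0) = 226.0 kN → gross-section yield.

226.0 kN (gross-section yield governs)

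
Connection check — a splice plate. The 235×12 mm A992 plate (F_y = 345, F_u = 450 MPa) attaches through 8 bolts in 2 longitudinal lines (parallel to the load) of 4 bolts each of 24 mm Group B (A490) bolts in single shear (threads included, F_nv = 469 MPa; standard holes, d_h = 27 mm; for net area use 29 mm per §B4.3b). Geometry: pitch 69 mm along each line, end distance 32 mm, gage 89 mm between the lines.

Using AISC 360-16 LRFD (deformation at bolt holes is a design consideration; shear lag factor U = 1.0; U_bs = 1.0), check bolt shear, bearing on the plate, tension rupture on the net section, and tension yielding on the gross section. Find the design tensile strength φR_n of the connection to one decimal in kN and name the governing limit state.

Bolt shear: A_b = π(24)²/4 = 452.39 mm². φR_n = 0.75 × 469 × 452.39 × 8 × 1 = 1273.0 kN.
Bearing (12 mm plate, F_u = 450 MPa): end bolts L_c = 32 − 27/2 = 18.5, R_n = min(1.2×18.5×12×450, 2.4×24×12×450) = 119.88 kN/bolt; interior L_c = 69 − 27 = 42, R_n = 272.16 kN/bolt. φR_n = 0.75 × (2×119.88 + 6×272.16) = 1404.5 kN.
Tension rupture (net): A_n = (235 − 2×29)×12 = 2124 mm² (U = 1.0, A_e = A_n). φR_n = 0.75 × 450 × 2124 = 716.9 kN.
Tension yield (gross): A_g = 235×12 = 2820 mm². φR_n = 0.90 × 345 × 2820 = 875.6 kN.
Governing: min(1273.0, 1404.5, 716.9, 875.6) = 716.9 kN → net-section rupture.

716.9 kN (net-section rupture governs)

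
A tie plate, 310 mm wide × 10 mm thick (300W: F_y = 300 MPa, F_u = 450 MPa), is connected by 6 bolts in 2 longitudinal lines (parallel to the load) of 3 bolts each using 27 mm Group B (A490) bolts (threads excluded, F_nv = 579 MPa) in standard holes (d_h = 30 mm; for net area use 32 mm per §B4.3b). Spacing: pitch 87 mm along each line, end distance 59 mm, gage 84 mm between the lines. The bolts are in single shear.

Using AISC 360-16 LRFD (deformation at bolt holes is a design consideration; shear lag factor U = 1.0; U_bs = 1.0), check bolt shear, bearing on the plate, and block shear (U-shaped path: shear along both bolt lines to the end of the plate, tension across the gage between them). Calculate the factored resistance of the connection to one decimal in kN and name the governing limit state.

Bolt shear: A_b = π(27)²/4 = 572.56 mm². φR_n = 0.75 × 579 × 572.56 × 6 × 1 = 1491.8 kN.
Bearing (10 mm plate, F_u = 450 MPa): end bolts L_c = 59 − 30/2 = 44, R_n = min(1.2×44×10×450, 2.4×27×10×450) = 237.6 kN/bolt; interior L_c = 87 − 30 = 57, R_n = 291.6 kN/bolt. φR_n = 0.75 × (2×237.6 + 4×291.6) = 1231.2 kN.
Block shear: shear path 2×[59+2×87] = 2×233 mm, A_gv = 4660, A_nv = 2×(233 − 2.5×32)×10 = 3060 mm²; tension across gage: (84 − 1×32)×10 = 520 mm². R_n = min(0.6×450×3060, 0.6×300×4660) + 1.0×450×520 = min(826.2, 838.8) + 234 = 1060.2 kN. φR_n = 0.75 × 1060.2 = 795.2 kN.
Governing: min(1491.8, 1231.2, 795.2) = 795.2 kN → block shear.

795.2 kN (block shear governs)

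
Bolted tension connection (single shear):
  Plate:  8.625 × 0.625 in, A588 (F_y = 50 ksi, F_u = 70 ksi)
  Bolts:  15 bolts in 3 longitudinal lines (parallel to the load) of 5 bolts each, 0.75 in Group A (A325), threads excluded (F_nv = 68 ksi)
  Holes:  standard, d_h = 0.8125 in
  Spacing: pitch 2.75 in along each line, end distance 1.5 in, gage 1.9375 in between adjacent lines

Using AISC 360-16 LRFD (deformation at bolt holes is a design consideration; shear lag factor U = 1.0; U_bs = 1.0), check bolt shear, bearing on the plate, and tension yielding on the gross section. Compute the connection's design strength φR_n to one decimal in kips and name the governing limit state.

242.6 kips (gross-section yield governs)

Bolt shear: A_b = π(0.75)²/4 = 0.44179 in². φR_n = 0.75 × 68 × 0.44179 × 15 × 1 = 338.0 kips.
Bearing (0.625 in plate, F_u = 70 ksi): end bolts L_c = 1.5 − 0.8125/2 = 1.09375, R_n = min(1.2×1.09375×0.625×70, 2.4×0.75×0.625×70) = 57.422 kips/bolt; interior L_c = 2.75 − 0.8125 = 1.9375, R_n = 78.75 kips/bolt. φR_n = 0.75 × (3×57.422 + 12×78.75) = 837.9 kips.
Tension yield (gross): A_g = 8.625×0.625 = 5.3906 in². φR_n = 0.90 × 50 × 5.3906 = 242.6 kips.
Governing: min(338.0, 837.9, 242.6) = 242.6 kips → gross-section yield.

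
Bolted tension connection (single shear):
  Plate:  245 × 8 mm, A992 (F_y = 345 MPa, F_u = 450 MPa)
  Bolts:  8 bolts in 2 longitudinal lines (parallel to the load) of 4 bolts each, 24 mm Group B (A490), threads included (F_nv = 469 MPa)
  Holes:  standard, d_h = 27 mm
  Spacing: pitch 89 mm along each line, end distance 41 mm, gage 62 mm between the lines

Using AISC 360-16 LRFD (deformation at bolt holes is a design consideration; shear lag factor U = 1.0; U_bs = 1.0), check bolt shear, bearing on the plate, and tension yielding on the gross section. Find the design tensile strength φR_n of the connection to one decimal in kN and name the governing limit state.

608.6 kN (gross-section yield governs)

Bolt shear: A_b = π(24)²/4 = 452.39 mm². φR_n = 0.75 × 469 × 452.39 × 8 × 1 = 1273.0 kN.
Bearing (8 mm plate, F_u = 450 MPa): end bolts L_c = 41 − 27/2 = 27.5, R_n = min(1.2×27.5×8×450, 2.4×24×8×450) = 118.8 kN/bolt; interior L_c = 89 − 27 = 62, R_n = 207.36 kN/bolt. φR_n = 0.75 × (2×118.8 + 6×207.36) = 1111.3 kN.
Tension yield (gross): A_g = 245×8 = 1960 mm². φR_n = 0.90 × 345 × 1960 = 608.6 kN.
Governing: min(1273.0, 1111.3, 608.6) = 608.6 kN → gross-section yield.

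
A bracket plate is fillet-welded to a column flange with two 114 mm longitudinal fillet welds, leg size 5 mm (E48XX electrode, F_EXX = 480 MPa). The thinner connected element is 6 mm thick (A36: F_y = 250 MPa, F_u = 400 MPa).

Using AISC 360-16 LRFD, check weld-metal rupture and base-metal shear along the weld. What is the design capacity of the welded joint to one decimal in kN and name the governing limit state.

Weld metal: throat = 0.707×5 = 3.535 mm, L = 2×114 = 228 mm. φR_n = 0.75 × 0.6 × 480 × 3.535 × 228 = 174.1 kN.
Base metal shear (6 mm plate): yield φR_n = 1.0×0.6×250×6×228 = 205.2 kN; rupture φR_n = 0.75×0.6×400×6×228 = 246.2 kN; take 205.2 kN (yield).
Governing: min(174.1, 205.2) = 174.1 kN → weld metal.

174.1 kN (weld metal governs)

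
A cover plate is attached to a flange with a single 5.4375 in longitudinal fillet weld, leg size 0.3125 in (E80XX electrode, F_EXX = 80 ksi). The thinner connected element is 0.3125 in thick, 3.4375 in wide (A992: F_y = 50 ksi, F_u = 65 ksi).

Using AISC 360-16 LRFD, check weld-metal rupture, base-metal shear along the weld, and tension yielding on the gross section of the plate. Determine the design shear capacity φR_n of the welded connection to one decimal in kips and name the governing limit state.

43.2 kips (weld metal governs)

Weld metal: throat = 0.707×0.3125 = 0.22094 in, L = 5.4375 in. φR_n = 0.75 × 0.6 × 80 × 0.22094 × 5.4375 = 43.2 kips.
Base metal shear (0.3125 in plate): yield φR_n = 1.0×0.6×50×0.3125×5.4375 = 51.0 kips; rupture φR_n = 0.75×0.6×65×0.3125×5.4375 = 49.7 kips; take 49.7 kips (rupture).
Tension yield (gross): A_g = 3.4375×0.3125 = 1.0742 in². φR_n = 0.90 × 50 × 1.0742 = 48.3 kips.
Governing: min(43.2, 49.7, 48.3) = 43.2 kips → weld metal.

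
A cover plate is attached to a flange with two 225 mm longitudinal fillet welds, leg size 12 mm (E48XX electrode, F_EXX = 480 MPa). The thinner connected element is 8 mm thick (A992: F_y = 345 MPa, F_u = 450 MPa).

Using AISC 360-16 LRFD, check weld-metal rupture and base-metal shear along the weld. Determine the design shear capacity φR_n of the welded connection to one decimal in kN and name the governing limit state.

Weld metal: throat = 0.707×12 = 8.484 mm, L = 2×225 = 450 mm. φR_n = 0.75 × 0.6 × 480 × 8.484 × 450 = 824.6 kN.
Base metal shear (8 mm plate): yield φR_n = 1.0×0.6×345×8×450 = 745.2 kN; rupture φR_n = 0.75×0.6×450×8×450 = 729.0 kN; take 729.0 kN (rupture).
Governing: min(824.6, 729.0) = 729.0 kN → base-metal shear.

729.0 kN (base-metal shear governs)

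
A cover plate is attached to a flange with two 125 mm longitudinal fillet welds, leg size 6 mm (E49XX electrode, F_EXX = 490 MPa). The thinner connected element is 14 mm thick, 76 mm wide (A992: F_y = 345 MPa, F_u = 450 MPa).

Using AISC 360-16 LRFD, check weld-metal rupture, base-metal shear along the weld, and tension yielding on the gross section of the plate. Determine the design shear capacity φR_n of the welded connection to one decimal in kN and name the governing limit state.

233.8 kN (weld metal governs)

Weld metal: throat = 0.707×6 = 4.242 mm, L = 2×125 = 250 mm. φR_n = 0.75 × 0.6 × 490 × 4.242 × 250 = 233.8 kN.
Base metal shear (14 mm plate): yield φR_n = 1.0×0.6×345×14×250 = 724.5 kN; rupture φR_n = 0.75×0.6×450×14×250 = 708.8 kN; take 708.8 kN (rupture).
Tension yield (gross): A_g = 76×14 = 1064 mm². φR_n = 0.90 × 345 × 1064 = 330.4 kN.
Governing: min(233.8, 708.8, 330.4) = 233.8 kN → weld metal.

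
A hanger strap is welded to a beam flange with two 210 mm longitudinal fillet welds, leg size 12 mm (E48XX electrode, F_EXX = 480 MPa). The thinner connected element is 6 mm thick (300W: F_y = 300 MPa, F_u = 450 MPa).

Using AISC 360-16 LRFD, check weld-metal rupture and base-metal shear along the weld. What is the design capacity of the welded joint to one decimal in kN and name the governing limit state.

453.6 kN (base-metal shear governs)

Weld metal: throat = 0.707×12 = 8.484 mm, L = 2×210 = 420 mm. φR_n = 0.75 × 0.6 × 480 × 8.484 × 420 = 769.7 kN.
Base metal shear (6 mm plate): yield φR_n = 1.0×0.6×300×6×420 = 453.6 kN; rupture φR_n = 0.75×0.6×450×6×420 = 510.3 kN; take 453.6 kN (yield).
Governing: min(769.7, 453.6) = 453.6 kN → base-metal shear.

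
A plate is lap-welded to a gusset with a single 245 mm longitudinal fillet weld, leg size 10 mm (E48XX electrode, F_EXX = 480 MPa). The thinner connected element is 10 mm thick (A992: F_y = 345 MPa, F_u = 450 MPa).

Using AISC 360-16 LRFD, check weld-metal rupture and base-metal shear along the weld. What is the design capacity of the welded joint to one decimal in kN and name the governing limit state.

374.1 kN (weld metal governs)

Weld metal: throat = 0.707×10 = 7.07 mm, L = 245 mm. φR_n = 0.75 × 0.6 × 480 × 7.07 × 245 = 374.1 kN.
Base metal shear (10 mm plate): yield φR_n = 1.0×0.6×345×10×245 = 507.2 kN; rupture φR_n = 0.75×0.6×450×10×245 = 496.1 kN; take 496.1 kN (rupture).
Governing: min(374.1, 496.1) = 374.1 kN → weld metal.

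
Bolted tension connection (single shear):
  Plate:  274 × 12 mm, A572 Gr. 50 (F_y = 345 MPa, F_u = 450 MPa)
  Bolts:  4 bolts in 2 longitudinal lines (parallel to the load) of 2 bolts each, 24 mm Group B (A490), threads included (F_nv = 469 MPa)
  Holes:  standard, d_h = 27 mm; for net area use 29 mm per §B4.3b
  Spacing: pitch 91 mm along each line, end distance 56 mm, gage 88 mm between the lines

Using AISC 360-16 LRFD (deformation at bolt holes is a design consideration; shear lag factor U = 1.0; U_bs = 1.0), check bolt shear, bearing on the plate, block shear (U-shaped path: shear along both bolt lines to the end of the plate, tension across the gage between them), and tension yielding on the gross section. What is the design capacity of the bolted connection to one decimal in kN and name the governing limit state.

Bolt shear: A_b = π(24)²/4 = 452.39 mm². φR_n = 0.75 × 469 × 452.39 × 4 × 1 = 636.5 kN.
Bearing (12 mm plate, F_u = 450 MPa): end bolts L_c = 56 − 27/2 = 42.5, R_n = min(1.2×42.5×12×450, 2.4×24×12×450) = 275.4 kN/bolt; interior L_c = 91 − 27 = 64, R_n = 311.04 kN/bolt. φR_n = 0.75 × (2×275.4 + 2×311.04) = 879.7 kN.
Block shear: shear path 2×[56+1×91] = 2×147 mm, A_gv = 3528, A_nv = 2×(147 − 1.5×29)×12 = 2484 mm²; tension across gage: (88 − 1×29)×12 = 708 mm². R_n = min(0.6×450×2484, 0.6×345×3528) + 1.0×450×708 = min(670.68, 730.3) + 318.6 = 989.28 kN. φR_n = 0.75 × 989.28 = 742.0 kN.
Tension yield (gross): A_g = 274×12 = 3288 mm². φR_n = 0.90 × 345 × 3288 = 1020.9 kN.
Governing: min(636.5, 879.7, 742.0, 1020.9) = 636.5 kN → bolt shear.

636.5 kN (bolt shear governs)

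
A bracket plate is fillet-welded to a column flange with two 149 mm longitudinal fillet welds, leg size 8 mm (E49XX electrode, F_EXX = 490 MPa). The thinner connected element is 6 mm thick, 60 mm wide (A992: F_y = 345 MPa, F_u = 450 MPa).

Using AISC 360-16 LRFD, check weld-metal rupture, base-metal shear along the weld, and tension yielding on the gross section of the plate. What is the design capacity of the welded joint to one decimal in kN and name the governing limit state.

111.8 kN (gross-section yield governs)

Weld metal: throat = 0.707×8 = 5.656 mm, L = 2×149 = 298 mm. φR_n = 0.75 × 0.6 × 490 × 5.656 × 298 = 371.7 kN.
Base metal shear (6 mm plate): yield φR_n = 1.0×0.6×345×6×298 = 370.1 kN; rupture φR_n = 0.75×0.6×450×6×298 = 362.1 kN; take 362.1 kN (rupture).
Tension yield (gross): A_g = 60×6 = 360 mm². φR_n = 0.90 × 345 × 360 = 111.8 kN.
Governing: min(371.7, 362.1, 111.8) = 111.8 kN → gross-section yield.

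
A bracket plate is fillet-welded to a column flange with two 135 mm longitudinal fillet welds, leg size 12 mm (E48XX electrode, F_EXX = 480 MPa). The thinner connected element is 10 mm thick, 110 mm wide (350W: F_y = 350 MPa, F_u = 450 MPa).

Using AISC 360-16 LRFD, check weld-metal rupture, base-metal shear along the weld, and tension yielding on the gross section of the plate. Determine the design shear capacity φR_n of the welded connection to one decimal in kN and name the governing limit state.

346.5 kN (gross-section yield governs)

Weld metal: throat = 0.707×12 = 8.484 mm, L = 2×135 = 270 mm. φR_n = 0.75 × 0.6 × 480 × 8.484 × 270 = 494.8 kN.
Base metal shear (10 mm plate): yield φR_n = 1.0×0.6×350×10×270 = 567.0 kN; rupture φR_n = 0.75×0.6×450×10×270 = 546.8 kN; take 546.8 kN (rupture).
Tension yield (gross): A_g = 110×10 = 1100 mm². φR_n = 0.90 × 350 × 1100 = 346.5 kN.
Governing: min(494.8, 546.8, 346.5) = 346.5 kN → gross-section yield.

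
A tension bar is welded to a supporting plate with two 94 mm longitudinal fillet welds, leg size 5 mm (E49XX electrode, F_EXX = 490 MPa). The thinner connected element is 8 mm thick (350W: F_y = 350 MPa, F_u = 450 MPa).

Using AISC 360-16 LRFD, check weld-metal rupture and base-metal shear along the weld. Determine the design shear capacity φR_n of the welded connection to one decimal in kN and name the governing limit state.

146.5 kN (weld metal governs)

Weld metal: throat = 0.707×5 = 3.535 mm, L = 2×94 = 188 mm. φR_n = 0.75 × 0.6 × 490 × 3.535 × 188 = 146.5 kN.
Base metal shear (8 mm plate): yield φR_n = 1.0×0.6×350×8×188 = 315.8 kN; rupture φR_n = 0.75×0.6×450×8×188 = 304.6 kN; take 304.6 kN (rupture).
Governing: min(146.5, 304.6) = 146.5 kN → weld metal.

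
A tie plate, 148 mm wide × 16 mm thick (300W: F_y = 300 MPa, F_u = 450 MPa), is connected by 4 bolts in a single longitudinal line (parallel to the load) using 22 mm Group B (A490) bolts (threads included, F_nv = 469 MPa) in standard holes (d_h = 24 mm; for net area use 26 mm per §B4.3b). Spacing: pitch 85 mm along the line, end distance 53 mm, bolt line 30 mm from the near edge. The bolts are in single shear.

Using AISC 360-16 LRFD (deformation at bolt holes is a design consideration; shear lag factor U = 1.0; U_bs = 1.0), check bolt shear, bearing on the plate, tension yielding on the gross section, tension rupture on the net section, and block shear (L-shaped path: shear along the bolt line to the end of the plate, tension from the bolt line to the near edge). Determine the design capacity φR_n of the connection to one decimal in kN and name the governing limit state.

Bolt shear: A_b = π(22)²/4 = 380.13 mm². φR_n = 0.75 × 469 × 380.13 × 4 × 1 = 534.8 kN.
Bearing (16 mm plate, F_u = 450 MPa): end bolts L_c = 53 − 24/2 = 41, R_n = min(1.2×41×16×450, 2.4×22×16×450) = 354.24 kN/bolt; interior L_c = 85 − 24 = 61, R_n = 380.16 kN/bolt. φR_n = 0.75 × (1×354.24 + 3×380.16) = 1121.0 kN.
Tension yield (gross): A_g = 148×16 = 2368 mm². φR_n = 0.90 × 300 × 2368 = 639.4 kN.
Tension rupture (net): A_n = (148 − 1×26)×16 = 1952 mm² (U = 1.0, A_e = A_n). φR_n = 0.75 × 450 × 1952 = 658.8 kN.
Block shear: shear path 1×[53+3×85] = 1×308 mm, A_gv = 4928, A_nv = 1×(308 − 3.5×26)×16 = 3472 mm²; tension to near edge: (30 − 0.5×26)×16 = 272 mm². R_n = min(0.6×450×3472, 0.6×300×4928) + 1.0×450×272 = min(937.44, 887.04) + 122.4 = 1009.4 kN. φR_n = 0.75 × 1009.4 = 757.1 kN.
Governing: min(534.8, 1121.0, 639.4, 658.8, 757.1) = 534.8 kN → bolt shear.

534.8 kN (bolt shear governs)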